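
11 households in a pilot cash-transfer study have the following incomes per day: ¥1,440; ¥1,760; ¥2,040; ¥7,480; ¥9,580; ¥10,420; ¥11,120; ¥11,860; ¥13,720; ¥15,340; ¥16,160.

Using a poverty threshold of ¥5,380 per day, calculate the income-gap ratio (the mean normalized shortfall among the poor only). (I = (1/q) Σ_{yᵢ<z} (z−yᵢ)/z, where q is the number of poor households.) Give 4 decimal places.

0.6753

Below z: ¥1,440, ¥1,760, ¥2,040 (q = 3 of N = 11).
Relative gaps: 0.7323, 0.6729, 0.6208; sum = 2.026022.
I averages over the q = 3 poor units only: 2.026022 / 3 = 0.6753.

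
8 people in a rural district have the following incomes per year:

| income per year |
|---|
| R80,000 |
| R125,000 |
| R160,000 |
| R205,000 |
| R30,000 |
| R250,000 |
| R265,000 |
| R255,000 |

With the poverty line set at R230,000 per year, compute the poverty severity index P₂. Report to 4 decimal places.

0.1868

Poor units: R30,000, R80,000, R125,000, R160,000, R205,000 (q = 5 of N = 8).
Relative gaps: (230000−30000)/230000 = 0.8696; (230000−80000)/230000 = 0.6522; (230000−125000)/230000 = 0.4565; (230000−160000)/230000 = 0.3043; (230000−205000)/230000 = 0.1087.
Squared: 0.7561; 0.4253; 0.2084; 0.0926; 0.0118.
Sum = 1.494329; P₂ = 1.494329 / 8 = 0.1868.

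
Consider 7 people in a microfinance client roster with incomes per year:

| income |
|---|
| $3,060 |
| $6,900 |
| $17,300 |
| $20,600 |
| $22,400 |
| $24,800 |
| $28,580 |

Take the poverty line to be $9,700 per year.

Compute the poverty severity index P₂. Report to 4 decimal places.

0.0788

Below the line: $3,060, $6,900 (q = 2 of N = 7).
Gap ratios (z−y)/z: (9700−3060)/9700 = 0.6845; (9700−6900)/9700 = 0.2887.
Squared: 0.4686; 0.0833.
Sum = 0.551914; P₂ = 0.551914 / 7 = 0.0788.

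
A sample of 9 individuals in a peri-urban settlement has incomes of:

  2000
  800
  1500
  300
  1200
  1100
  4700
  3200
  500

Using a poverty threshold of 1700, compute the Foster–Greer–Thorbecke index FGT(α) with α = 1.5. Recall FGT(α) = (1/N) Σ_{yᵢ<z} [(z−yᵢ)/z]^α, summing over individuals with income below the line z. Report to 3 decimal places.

0.237

Below the line: 300, 500, 800, 1100, 1200, 1500 (q = 6 of N = 9).
Gap ratios (z−y)/z: (1700−300)/1700 = 0.8235; (1700−500)/1700 = 0.7059; (1700−800)/1700 = 0.5294; (1700−1100)/1700 = 0.3529; (1700−1200)/1700 = 0.2941; (1700−1500)/1700 = 0.1176.
Raised to α = 1.5: 0.74734; 0.59306; 0.38520; 0.20968; 0.15951; 0.04035.
Sum = 2.135143; FGT(1.5) = 2.135143 / 9 = 0.237.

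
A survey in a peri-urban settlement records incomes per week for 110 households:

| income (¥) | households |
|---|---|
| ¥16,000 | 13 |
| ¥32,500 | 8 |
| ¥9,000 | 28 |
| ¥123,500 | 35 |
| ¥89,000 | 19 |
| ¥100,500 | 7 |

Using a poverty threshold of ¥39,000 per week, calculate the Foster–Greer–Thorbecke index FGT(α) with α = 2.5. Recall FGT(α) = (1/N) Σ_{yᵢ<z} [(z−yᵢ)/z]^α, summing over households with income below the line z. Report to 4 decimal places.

0.1645

Poor units: 28×¥9,000, 13×¥16,000, 8×¥32,500 (q = 49 of N = 110).
Shortfall ratios: (39000−9000)/39000 = 0.7692 (×28); (39000−16000)/39000 = 0.5897 (×13); (39000−32500)/39000 = 0.1667 (×8).
Raised to α = 2.5: 0.51897 (×28); 0.26709 (×13); 0.01134 (×8).
Sum = 18.094034; FGT(2.5) = 18.094034 / 110 = 0.1645.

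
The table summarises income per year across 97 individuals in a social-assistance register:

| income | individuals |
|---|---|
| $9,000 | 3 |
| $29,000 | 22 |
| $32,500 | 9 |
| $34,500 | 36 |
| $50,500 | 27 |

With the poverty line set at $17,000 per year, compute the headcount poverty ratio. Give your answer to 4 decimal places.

3 of the 97 individuals have income below $17,000.
H = 3/97 = 0.0309.

0.0309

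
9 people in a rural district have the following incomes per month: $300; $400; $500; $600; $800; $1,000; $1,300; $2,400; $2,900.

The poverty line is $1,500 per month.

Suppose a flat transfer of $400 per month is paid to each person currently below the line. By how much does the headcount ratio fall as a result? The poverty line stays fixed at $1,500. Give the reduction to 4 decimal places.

0.1111

Before: below the line — $300, $400, $500, $600, $800, $1,000, $1,300; headcount ratio = 0.777778.
After the $400 transfer: below the line — $700, $800, $900, $1,000, $1,200, $1,400; headcount ratio = 0.666667.
Reduction = 0.777778 − 0.666667 = 0.1111.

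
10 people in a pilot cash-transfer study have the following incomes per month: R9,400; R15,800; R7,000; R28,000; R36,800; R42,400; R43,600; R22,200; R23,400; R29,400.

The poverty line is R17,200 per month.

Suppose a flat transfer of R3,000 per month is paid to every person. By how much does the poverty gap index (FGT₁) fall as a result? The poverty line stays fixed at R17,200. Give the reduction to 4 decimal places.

0.0430

Before: below the line — R7,000, R9,400, R15,800; poverty gap index (FGT₁) = 0.112791.
After the R3,000 transfer: below the line — R10,000, R12,400; poverty gap index (FGT₁) = 0.069767.
Reduction = 0.112791 − 0.069767 = 0.0430.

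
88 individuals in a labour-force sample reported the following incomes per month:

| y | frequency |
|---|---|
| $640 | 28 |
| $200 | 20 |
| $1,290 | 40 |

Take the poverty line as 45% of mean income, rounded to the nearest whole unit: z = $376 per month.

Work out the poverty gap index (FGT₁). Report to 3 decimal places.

Below z: 20×$200 (q = 20 of N = 88).
Relative gaps: (376−200)/376 = 0.4681 (×20).
Σ = 9.361702. Dividing by the full population N = 88 gives P₁ = 0.106.

0.106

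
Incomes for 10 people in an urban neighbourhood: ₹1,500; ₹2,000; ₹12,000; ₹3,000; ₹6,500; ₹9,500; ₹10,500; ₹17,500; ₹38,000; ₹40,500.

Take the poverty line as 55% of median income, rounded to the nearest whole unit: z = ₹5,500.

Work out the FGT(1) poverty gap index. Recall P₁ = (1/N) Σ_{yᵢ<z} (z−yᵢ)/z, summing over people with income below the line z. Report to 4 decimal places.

0.1818

Below z: ₹1,500, ₹2,000, ₹3,000 (q = 3 of N = 10).
Normalized shortfalls: (5500−1500)/5500 = 0.7273; (5500−2000)/5500 = 0.6364; (5500−3000)/5500 = 0.4545.
Sum of shortfalls = 1.818182; P₁ averages over all N: 1.818182 / 10 = 0.1818.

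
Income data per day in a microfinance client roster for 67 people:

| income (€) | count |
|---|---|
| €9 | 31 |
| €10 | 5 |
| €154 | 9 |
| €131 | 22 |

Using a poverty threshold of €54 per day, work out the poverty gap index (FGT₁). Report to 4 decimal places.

Below the line: 31×€9, 5×€10 (q = 36 of N = 67).
Relative gaps: (54−9)/54 = 0.8333 (×31); (54−10)/54 = 0.8148 (×5).
Σ = 29.907407. Dividing by the full population N = 67 gives P₁ = 0.4464.

0.4464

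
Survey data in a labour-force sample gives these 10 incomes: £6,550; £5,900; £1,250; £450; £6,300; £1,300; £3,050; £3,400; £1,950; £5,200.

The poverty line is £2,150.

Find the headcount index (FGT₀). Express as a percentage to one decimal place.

40.0%

4 of the 10 respondents have income below £2,150.
H = 4/10 = 40.0%.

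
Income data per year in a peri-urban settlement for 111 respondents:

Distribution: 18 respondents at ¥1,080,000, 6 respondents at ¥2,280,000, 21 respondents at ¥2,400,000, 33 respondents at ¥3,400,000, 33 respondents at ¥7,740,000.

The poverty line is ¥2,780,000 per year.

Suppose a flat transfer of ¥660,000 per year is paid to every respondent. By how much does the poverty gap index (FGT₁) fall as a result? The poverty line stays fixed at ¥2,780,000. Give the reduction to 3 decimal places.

0.074

Before: below the line — 18×¥1,080,000, 6×¥2,280,000, 21×¥2,400,000; poverty gap index (FGT₁) = 0.13475.
After the ¥660,000 transfer: below the line — 18×¥1,740,000; poverty gap index (FGT₁) = 0.06066.
Reduction = 0.13475 − 0.06066 = 0.074.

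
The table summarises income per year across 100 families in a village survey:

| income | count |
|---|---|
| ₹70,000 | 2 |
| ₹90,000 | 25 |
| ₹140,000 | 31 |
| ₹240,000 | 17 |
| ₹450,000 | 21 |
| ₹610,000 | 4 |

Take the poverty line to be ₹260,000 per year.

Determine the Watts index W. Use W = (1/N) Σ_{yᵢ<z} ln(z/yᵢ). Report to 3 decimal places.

Incomes under z: 2×₹70,000, 25×₹90,000, 31×₹140,000, 17×₹240,000 (q = 75 of N = 100).
Log gaps: ln(260000/70000) = 1.3122 (×2); ln(260000/90000) = 1.0609 (×25); ln(260000/140000) = 0.6190 (×31); ln(260000/240000) = 0.0800 (×17).
W = 49.697113 / 100 = 0.497.

0.497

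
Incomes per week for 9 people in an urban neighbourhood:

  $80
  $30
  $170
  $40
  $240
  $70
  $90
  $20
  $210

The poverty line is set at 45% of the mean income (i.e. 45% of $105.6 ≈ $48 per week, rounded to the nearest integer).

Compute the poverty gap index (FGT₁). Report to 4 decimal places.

0.1250

Below the line: $20, $30, $40 (q = 3 of N = 9).
Shortfall ratios: (48−20)/48 = 0.5833; (48−30)/48 = 0.3750; (48−40)/48 = 0.1667.
Σ = 1.125000. Dividing by the full population N = 9 gives P₁ = 0.1250.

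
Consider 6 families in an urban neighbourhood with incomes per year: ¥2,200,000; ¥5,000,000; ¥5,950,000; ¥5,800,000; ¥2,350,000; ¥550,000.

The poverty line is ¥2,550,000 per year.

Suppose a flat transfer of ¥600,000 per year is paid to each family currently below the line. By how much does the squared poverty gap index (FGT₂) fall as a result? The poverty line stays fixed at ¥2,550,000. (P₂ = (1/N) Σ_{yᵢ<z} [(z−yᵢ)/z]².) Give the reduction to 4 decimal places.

0.0565

Before: below the line — ¥550,000, ¥2,200,000, ¥2,350,000; squared poverty gap index (FGT₂) = 0.106690.
After the ¥600,000 transfer: below the line — ¥1,150,000; squared poverty gap index (FGT₂) = 0.050237.
Reduction = 0.106690 − 0.050237 = 0.0565.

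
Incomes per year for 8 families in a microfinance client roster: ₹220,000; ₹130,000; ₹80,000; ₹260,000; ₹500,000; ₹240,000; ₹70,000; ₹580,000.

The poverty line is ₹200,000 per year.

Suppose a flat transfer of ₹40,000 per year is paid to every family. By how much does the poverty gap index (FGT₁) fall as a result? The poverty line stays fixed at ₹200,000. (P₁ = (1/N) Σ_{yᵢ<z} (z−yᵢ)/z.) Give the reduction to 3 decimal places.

0.075

Before: below the line — ₹70,000, ₹80,000, ₹130,000; poverty gap index (FGT₁) = 0.20000.
After the ₹40,000 transfer: below the line — ₹110,000, ₹120,000, ₹170,000; poverty gap index (FGT₁) = 0.12500.
Reduction = 0.20000 − 0.12500 = 0.075.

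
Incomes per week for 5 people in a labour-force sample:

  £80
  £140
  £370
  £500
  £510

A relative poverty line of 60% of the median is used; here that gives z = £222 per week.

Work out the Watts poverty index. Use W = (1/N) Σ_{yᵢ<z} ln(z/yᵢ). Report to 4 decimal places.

Below the line: £80, £140 (q = 2 of N = 5).
Log gaps: ln(222/80) = 1.0207; ln(222/140) = 0.4610.
W = 1.481686 / 5 = 0.2963.

0.2963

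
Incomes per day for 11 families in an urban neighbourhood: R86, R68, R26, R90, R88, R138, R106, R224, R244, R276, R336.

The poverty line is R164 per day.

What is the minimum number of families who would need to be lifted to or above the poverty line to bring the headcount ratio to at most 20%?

7 of the 11 families are poor, so H = 7/11 = 0.636.
A headcount ratio of at most 20% allows at most ⌊0.20 × 11⌋ = 2 poor families.
So at least 7 − 2 = 5 must be lifted.

5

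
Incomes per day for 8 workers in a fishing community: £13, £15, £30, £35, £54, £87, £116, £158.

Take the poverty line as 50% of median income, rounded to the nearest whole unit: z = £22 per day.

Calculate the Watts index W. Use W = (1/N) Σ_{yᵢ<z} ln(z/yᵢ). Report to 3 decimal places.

Below the line: £13, £15 (q = 2 of N = 8).
Log gaps: ln(22/13) = 0.5261; ln(22/15) = 0.3830.
W = 0.909085 / 8 = 0.114.

0.114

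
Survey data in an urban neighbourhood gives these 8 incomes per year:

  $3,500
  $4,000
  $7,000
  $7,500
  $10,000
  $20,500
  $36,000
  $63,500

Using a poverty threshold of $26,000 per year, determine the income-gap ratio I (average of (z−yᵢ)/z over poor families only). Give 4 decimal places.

Below z: $3,500, $4,000, $7,000, $7,500, $10,000, $20,500 (q = 6 of N = 8).
Shortfall ratios (z−y)/z: 0.8654, 0.8462, 0.7308, 0.7115, 0.6154, 0.2115; sum = 3.980769.
The income-gap ratio divides by q (the poor only): 3.980769 / 6 = 0.6635.

0.6635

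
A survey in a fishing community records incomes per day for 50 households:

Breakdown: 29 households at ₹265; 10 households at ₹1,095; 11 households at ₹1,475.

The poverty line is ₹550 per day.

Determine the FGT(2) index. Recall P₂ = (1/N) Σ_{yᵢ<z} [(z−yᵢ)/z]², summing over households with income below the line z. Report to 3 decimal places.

0.156

Poor units: 29×₹265 (q = 29 of N = 50).
Shortfall ratios: (550−265)/550 = 0.5182 (×29).
Squared: 0.2685 (×29).
Sum = 7.786860; P₂ = 7.786860 / 50 = 0.156.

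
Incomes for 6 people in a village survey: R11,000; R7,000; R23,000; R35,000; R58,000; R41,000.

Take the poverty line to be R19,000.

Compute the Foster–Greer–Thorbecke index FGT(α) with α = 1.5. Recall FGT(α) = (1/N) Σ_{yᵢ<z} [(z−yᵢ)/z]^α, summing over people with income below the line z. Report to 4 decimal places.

0.1292

Poor units: R7,000, R11,000 (q = 2 of N = 6).
Gap ratios (z−y)/z: (19000−7000)/19000 = 0.6316; (19000−11000)/19000 = 0.4211.
Raised to α = 1.5: 0.50193; 0.27322.
Sum = 0.775143; FGT(1.5) = 0.775143 / 6 = 0.1292.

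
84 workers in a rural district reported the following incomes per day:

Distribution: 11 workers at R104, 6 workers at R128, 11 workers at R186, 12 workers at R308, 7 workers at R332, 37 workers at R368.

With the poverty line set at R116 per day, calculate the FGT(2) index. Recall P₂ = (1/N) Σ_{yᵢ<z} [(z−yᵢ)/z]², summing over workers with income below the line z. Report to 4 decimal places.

Poor units: 11×R104 (q = 11 of N = 84).
Relative gaps: (116−104)/116 = 0.1034 (×11).
Squared: 0.0107 (×11).
Sum = 0.117717; P₂ = 0.117717 / 84 = 0.0014.

0.0014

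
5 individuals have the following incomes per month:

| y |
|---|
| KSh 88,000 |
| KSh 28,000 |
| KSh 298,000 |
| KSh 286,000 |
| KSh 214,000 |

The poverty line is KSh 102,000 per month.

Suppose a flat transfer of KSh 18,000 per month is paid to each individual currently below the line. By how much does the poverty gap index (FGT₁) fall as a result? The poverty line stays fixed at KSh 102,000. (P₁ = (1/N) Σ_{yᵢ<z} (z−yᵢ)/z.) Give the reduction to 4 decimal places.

0.0627

Before: below the line — KSh 28,000, KSh 88,000; poverty gap index (FGT₁) = 0.172549.
After the KSh 18,000 transfer: below the line — KSh 46,000; poverty gap index (FGT₁) = 0.109804.
Reduction = 0.172549 − 0.109804 = 0.0627.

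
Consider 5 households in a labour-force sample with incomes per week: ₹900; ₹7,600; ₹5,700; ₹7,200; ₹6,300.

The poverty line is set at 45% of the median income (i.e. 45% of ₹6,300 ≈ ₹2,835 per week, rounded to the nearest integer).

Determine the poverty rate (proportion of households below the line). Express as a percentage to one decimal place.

1 of the 5 households have income below ₹2,835.
H = 1/5 = 20.0%.

20.0%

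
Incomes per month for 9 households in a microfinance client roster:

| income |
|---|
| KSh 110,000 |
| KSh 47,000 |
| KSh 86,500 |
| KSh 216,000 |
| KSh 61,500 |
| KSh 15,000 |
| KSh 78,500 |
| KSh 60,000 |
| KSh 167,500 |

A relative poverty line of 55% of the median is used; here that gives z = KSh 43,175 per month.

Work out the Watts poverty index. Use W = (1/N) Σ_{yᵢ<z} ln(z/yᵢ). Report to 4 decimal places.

Below z: KSh 15,000 (q = 1 of N = 9).
Log shortfalls: ln(43175/15000) = 1.0572.
W = 1.057211 / 9 = 0.1175.

0.1175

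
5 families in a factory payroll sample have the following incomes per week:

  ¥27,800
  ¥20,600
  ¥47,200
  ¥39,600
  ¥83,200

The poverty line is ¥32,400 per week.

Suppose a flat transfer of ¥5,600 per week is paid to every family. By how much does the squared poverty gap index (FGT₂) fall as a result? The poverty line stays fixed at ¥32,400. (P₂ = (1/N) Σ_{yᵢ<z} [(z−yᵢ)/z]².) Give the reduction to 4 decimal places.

Before: below the line — ¥20,600, ¥27,800; squared poverty gap index (FGT₂) = 0.030559.
After the ¥5,600 transfer: below the line — ¥26,200; squared poverty gap index (FGT₂) = 0.007324.
Reduction = 0.030559 − 0.007324 = 0.0232.

0.0232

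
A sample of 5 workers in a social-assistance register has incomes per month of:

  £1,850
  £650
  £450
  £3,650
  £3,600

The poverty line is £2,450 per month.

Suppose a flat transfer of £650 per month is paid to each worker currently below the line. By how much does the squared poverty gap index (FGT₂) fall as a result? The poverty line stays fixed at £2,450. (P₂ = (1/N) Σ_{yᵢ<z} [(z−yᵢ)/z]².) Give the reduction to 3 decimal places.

Before: below the line — £450, £650, £1,850; squared poverty gap index (FGT₂) = 0.25323.
After the £650 transfer: below the line — £1,100, £1,300; squared poverty gap index (FGT₂) = 0.10479.
Reduction = 0.25323 − 0.10479 = 0.148.

0.148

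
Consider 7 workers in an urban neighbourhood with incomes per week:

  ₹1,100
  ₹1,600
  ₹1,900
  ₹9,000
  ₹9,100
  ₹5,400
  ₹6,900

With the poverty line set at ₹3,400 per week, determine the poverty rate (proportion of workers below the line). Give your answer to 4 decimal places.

3 of the 7 workers have income below ₹3,400.
H = 3/7 = 0.4286.

0.4286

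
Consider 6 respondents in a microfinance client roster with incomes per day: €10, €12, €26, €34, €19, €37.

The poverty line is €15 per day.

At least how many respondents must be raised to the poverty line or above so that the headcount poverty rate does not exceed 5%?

2 of the 6 respondents are poor, so H = 2/6 = 0.333.
A headcount ratio of at most 5% allows at most ⌊0.05 × 6⌋ = 0 poor respondents.
So at least 2 − 0 = 2 must be lifted.

2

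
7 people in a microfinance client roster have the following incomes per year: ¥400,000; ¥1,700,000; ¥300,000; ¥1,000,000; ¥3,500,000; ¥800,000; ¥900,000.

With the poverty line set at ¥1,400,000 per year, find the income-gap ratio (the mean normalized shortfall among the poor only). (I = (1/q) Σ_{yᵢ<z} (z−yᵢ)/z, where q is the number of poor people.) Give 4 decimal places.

0.5143

Below z: ¥300,000, ¥400,000, ¥800,000, ¥900,000, ¥1,000,000 (q = 5 of N = 7).
Shortfall ratios (z−y)/z: 0.7857, 0.7143, 0.4286, 0.3571, 0.2857; sum = 2.571429.
I averages over the q = 5 poor units only: 2.571429 / 5 = 0.5143.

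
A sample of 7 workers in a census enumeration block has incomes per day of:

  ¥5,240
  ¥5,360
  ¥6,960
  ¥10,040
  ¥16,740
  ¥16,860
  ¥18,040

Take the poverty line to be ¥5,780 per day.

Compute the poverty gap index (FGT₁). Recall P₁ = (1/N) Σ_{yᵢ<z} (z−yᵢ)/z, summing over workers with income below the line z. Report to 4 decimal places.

Below the line: ¥5,240, ¥5,360 (q = 2 of N = 7).
Gap ratios (z−y)/z: (5780−5240)/5780 = 0.0934; (5780−5360)/5780 = 0.0727.
Sum of shortfalls = 0.166090; P₁ averages over all N: 0.166090 / 7 = 0.0237.

0.0237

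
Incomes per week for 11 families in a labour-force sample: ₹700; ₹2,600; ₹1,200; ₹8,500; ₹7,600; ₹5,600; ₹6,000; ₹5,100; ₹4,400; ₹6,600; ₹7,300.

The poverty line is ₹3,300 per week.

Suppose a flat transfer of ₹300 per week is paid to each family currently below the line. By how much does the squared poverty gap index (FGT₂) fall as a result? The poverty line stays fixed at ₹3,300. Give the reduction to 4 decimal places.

0.0248

Before: below the line — ₹700, ₹1,200, ₹2,600; squared poverty gap index (FGT₂) = 0.097337.
After the ₹300 transfer: below the line — ₹1,000, ₹1,500, ₹2,900; squared poverty gap index (FGT₂) = 0.072544.
Reduction = 0.097337 − 0.072544 = 0.0248.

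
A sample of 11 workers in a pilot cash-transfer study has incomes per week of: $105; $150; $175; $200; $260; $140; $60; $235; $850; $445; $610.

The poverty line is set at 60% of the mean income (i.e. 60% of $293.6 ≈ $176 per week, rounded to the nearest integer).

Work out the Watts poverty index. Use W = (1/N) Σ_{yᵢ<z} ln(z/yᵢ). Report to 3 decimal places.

0.181

Below the line: $60, $105, $140, $150, $175 (q = 5 of N = 11).
ln(z/y) terms: ln(176/60) = 1.0761; ln(176/105) = 0.5165; ln(176/140) = 0.2288; ln(176/150) = 0.1598; ln(176/175) = 0.0057.
W = 1.987051 / 11 = 0.181.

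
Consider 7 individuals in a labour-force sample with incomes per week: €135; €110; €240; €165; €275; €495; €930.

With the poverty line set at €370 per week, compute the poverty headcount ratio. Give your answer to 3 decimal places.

0.714

5 of the 7 individuals have income below €370.
H = 5/7 = 0.714.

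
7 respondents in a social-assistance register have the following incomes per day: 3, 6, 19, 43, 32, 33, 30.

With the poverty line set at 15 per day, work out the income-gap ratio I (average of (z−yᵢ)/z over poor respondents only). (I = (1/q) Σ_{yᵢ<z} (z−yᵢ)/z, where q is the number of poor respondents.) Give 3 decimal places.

0.700

Incomes under z: 3, 6 (q = 2 of N = 7).
Relative gaps: 0.8000, 0.6000; sum = 1.400000.
I averages over the q = 2 poor units only: 1.400000 / 2 = 0.700.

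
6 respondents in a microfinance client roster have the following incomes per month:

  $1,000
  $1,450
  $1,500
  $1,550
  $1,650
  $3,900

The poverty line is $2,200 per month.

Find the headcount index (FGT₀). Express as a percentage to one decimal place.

5 of the 6 respondents have income below $2,200.
H = 5/6 = 83.3%.

83.3%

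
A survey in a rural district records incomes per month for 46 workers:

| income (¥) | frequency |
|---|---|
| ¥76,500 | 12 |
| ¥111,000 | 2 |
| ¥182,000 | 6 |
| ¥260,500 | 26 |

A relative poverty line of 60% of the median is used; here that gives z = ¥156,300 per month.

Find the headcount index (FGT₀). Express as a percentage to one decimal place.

14 of the 46 workers have income below ¥156,300.
H = 14/46 = 30.4%.

30.4%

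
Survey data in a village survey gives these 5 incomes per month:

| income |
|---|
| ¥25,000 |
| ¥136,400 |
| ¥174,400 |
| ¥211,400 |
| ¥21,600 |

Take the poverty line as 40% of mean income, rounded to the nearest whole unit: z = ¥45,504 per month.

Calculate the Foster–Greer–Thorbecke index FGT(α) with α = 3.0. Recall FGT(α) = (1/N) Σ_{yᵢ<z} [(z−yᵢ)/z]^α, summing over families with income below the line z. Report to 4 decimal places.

0.0473

Poor units: ¥21,600, ¥25,000 (q = 2 of N = 5).
Normalized shortfalls: (45504−21600)/45504 = 0.5253; (45504−25000)/45504 = 0.4506.
Raised to α = 3.0: 0.14496; 0.09149.
Sum = 0.236454; FGT(3.0) = 0.236454 / 5 = 0.0473.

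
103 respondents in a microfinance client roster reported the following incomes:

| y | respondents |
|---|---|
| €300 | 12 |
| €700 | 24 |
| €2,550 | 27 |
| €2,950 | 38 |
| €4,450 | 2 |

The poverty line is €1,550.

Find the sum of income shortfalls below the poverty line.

Incomes under z: 12×€300, 24×€700 (q = 36 of N = 103).
Individual gaps: 12×(1550−300) = 15000; 24×(1550−700) = 20400.
Aggregate gap = €35,400.

€35,400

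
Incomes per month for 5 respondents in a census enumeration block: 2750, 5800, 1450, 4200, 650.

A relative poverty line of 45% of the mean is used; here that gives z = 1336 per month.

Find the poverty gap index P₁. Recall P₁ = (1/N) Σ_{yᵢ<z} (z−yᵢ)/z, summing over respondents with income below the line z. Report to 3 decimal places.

Poor units: 650 (q = 1 of N = 5).
Gap ratios (z−y)/z: (1336−650)/1336 = 0.5135.
Σ = 0.513473. Dividing by the full population N = 5 gives P₁ = 0.103.

0.103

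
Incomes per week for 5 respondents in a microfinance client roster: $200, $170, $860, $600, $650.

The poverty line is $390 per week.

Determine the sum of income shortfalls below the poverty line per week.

$410

Below the line: $170, $200 (q = 2 of N = 5).
Individual gaps: 390−170 = 220; 390−200 = 190.
Aggregate gap = $410.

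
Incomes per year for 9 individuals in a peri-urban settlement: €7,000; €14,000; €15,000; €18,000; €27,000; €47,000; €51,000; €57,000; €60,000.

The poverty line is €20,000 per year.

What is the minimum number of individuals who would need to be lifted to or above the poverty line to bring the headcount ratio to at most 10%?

4

Currently q = 4 of N = 9 are below the line (H = 0.444).
A headcount ratio of at most 10% allows at most ⌊0.10 × 9⌋ = 0 poor individuals.
So at least 4 − 0 = 4 must be lifted.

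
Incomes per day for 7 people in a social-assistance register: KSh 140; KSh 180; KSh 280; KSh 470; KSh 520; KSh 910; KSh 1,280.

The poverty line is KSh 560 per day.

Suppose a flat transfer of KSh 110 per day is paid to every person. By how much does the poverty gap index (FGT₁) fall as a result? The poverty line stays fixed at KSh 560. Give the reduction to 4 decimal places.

0.1173

Before: below the line — KSh 140, KSh 180, KSh 280, KSh 470, KSh 520; poverty gap index (FGT₁) = 0.308673.
After the KSh 110 transfer: below the line — KSh 250, KSh 290, KSh 390; poverty gap index (FGT₁) = 0.191327.
Reduction = 0.308673 − 0.191327 = 0.1173.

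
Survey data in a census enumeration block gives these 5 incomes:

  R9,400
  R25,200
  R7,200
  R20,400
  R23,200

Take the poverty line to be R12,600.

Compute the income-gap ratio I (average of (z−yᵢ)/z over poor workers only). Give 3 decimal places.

0.341

Below the line: R7,200, R9,400 (q = 2 of N = 5).
Relative gaps: 0.4286, 0.2540; sum = 0.682540.
The income-gap ratio divides by q (the poor only): 0.682540 / 2 = 0.341.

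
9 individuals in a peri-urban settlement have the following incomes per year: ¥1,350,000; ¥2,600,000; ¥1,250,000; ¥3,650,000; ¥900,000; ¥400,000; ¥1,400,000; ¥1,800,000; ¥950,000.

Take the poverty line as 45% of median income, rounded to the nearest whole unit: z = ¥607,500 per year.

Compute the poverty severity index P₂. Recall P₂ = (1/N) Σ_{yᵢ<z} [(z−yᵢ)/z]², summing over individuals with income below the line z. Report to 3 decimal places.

0.013

Poor units: ¥400,000 (q = 1 of N = 9).
Relative gaps: (607500−400000)/607500 = 0.3416.
Squared: 0.1167.
Sum = 0.116666; P₂ = 0.116666 / 9 = 0.013.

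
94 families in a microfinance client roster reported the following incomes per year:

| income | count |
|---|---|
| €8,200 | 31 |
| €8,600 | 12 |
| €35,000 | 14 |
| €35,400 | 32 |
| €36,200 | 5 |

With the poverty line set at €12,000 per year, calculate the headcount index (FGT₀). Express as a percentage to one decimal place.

43 of the 94 families have income below €12,000.
H = 43/94 = 45.7%.

45.7%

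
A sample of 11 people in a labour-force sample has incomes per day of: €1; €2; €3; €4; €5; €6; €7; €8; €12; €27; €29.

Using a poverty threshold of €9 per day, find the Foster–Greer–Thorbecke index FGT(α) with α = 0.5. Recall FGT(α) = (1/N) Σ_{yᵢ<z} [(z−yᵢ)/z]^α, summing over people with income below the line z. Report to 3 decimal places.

Below the line: €1, €2, €3, €4, €5, €6, €7, €8 (q = 8 of N = 11).
Gap ratios (z−y)/z: (9−1)/9 = 0.8889; (9−2)/9 = 0.7778; (9−3)/9 = 0.6667; (9−4)/9 = 0.5556; (9−5)/9 = 0.4444; (9−6)/9 = 0.3333; (9−7)/9 = 0.2222; (9−8)/9 = 0.1111.
Raised to α = 0.5: 0.94281; 0.88192; 0.81650; 0.74536; 0.66667; 0.57735; 0.47140; 0.33333.
Sum = 5.435334; FGT(0.5) = 5.435334 / 11 = 0.494.

0.494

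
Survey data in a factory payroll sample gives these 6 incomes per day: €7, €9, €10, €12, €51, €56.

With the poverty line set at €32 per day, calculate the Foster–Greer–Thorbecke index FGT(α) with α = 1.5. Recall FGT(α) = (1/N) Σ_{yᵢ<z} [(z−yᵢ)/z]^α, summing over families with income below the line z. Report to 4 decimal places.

0.3940

Incomes under z: €7, €9, €10, €12 (q = 4 of N = 6).
Gap ratios (z−y)/z: (32−7)/32 = 0.7812; (32−9)/32 = 0.7188; (32−10)/32 = 0.6875; (32−12)/32 = 0.6250.
Raised to α = 1.5: 0.69053; 0.60935; 0.57004; 0.49411.
Sum = 2.364035; FGT(1.5) = 2.364035 / 6 = 0.3940.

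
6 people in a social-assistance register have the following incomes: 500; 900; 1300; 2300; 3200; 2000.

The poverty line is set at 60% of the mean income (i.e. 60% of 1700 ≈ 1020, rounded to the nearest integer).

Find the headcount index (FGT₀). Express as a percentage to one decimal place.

33.3%

2 of the 6 people have income below 1020.
H = 2/6 = 33.3%.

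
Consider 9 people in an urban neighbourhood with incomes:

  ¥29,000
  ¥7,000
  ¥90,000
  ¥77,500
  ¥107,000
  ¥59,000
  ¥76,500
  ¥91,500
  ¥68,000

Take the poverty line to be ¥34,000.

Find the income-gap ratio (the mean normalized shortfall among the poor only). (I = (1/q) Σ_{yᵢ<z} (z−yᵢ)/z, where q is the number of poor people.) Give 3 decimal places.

Poor units: ¥7,000, ¥29,000 (q = 2 of N = 9).
Relative gaps: 0.7941, 0.1471; sum = 0.941176.
I averages over the q = 2 poor units only: 0.941176 / 2 = 0.471.

0.471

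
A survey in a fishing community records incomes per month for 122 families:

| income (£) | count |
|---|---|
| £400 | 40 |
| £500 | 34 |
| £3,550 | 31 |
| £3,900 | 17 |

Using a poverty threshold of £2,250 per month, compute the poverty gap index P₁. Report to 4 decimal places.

Poor units: 40×£400, 34×£500 (q = 74 of N = 122).
Shortfall ratios: (2250−400)/2250 = 0.8222 (×40); (2250−500)/2250 = 0.7778 (×34).
Σ = 59.333333. Dividing by the full population N = 122 gives P₁ = 0.4863.

0.4863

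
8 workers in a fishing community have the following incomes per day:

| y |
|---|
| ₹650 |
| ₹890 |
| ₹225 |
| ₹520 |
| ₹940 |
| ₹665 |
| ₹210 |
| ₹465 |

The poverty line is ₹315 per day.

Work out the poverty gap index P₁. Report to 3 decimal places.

0.077

Incomes under z: ₹210, ₹225 (q = 2 of N = 8).
Gap ratios (z−y)/z: (315−210)/315 = 0.3333; (315−225)/315 = 0.2857.
Sum of shortfalls = 0.619048; P₁ averages over all N: 0.619048 / 8 = 0.077.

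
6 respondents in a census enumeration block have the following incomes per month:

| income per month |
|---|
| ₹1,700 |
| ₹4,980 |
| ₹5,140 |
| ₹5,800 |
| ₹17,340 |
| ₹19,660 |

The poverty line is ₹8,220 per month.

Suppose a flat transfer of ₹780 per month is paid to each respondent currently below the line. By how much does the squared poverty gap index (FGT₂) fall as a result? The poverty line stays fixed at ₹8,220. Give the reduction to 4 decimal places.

0.0527

Before: below the line — ₹1,700, ₹4,980, ₹5,140, ₹5,800; squared poverty gap index (FGT₂) = 0.168597.
After the ₹780 transfer: below the line — ₹2,480, ₹5,760, ₹5,920, ₹6,580; squared poverty gap index (FGT₂) = 0.115880.
Reduction = 0.168597 − 0.115880 = 0.0527.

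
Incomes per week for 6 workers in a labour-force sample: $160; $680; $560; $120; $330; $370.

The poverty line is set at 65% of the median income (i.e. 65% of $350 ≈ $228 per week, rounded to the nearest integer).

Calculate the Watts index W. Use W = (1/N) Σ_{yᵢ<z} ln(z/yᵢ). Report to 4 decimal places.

Below the line: $120, $160 (q = 2 of N = 6).
ln(z/y) terms: ln(228/120) = 0.6419; ln(228/160) = 0.3542.
W = 0.996026 / 6 = 0.1660.

0.1660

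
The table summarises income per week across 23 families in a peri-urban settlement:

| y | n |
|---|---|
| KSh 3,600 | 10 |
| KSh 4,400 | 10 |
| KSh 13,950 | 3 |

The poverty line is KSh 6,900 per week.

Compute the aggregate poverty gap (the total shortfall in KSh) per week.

Below the line: 10×KSh 3,600, 10×KSh 4,400 (q = 20 of N = 23).
Individual gaps: 10×(6900−3600) = 33000; 10×(6900−4400) = 25000.
Aggregate gap = KSh 58,000.

KSh 58,000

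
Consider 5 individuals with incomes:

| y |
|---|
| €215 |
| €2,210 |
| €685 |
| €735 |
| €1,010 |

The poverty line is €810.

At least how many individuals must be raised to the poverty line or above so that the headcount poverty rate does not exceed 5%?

3

3 of the 5 individuals are poor, so H = 3/5 = 0.600.
A headcount ratio of at most 5% allows at most ⌊0.05 × 5⌋ = 0 poor individuals.
So at least 3 − 0 = 3 must be lifted.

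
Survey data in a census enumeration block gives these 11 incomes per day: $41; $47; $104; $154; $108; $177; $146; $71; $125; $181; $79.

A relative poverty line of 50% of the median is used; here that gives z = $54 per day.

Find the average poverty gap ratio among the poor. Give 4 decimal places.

0.1852

Poor units: $41, $47 (q = 2 of N = 11).
Shortfall ratios (z−y)/z: 0.2407, 0.1296; sum = 0.370370.
I averages over the q = 2 poor units only: 0.370370 / 2 = 0.1852.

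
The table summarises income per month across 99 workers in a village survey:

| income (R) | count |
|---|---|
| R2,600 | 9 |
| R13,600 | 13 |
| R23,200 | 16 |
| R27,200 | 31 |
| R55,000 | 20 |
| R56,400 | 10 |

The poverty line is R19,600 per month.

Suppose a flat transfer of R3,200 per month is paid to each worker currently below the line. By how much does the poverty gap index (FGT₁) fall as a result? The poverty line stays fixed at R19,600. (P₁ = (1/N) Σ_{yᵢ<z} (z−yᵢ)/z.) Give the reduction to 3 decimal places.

Before: below the line — 9×R2,600, 13×R13,600; poverty gap index (FGT₁) = 0.11905.
After the R3,200 transfer: below the line — 9×R5,800, 13×R16,800; poverty gap index (FGT₁) = 0.08277.
Reduction = 0.11905 − 0.08277 = 0.036.

0.036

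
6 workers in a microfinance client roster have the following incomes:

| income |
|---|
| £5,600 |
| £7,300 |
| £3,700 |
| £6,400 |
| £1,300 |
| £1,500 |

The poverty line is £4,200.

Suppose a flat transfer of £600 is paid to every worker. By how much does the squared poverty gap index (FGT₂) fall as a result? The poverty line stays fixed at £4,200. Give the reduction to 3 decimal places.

Before: below the line — £1,300, £1,500, £3,700; squared poverty gap index (FGT₂) = 0.15070.
After the £600 transfer: below the line — £1,900, £2,100; squared poverty gap index (FGT₂) = 0.09165.
Reduction = 0.15070 − 0.09165 = 0.059.

0.059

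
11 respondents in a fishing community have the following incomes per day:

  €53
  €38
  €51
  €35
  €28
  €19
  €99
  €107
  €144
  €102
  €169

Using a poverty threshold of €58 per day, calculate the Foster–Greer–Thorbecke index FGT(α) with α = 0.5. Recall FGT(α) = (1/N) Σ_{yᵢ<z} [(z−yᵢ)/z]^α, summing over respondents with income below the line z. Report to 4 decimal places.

0.3088

Below the line: €19, €28, €35, €38, €51, €53 (q = 6 of N = 11).
Shortfall ratios: (58−19)/58 = 0.6724; (58−28)/58 = 0.5172; (58−35)/58 = 0.3966; (58−38)/58 = 0.3448; (58−51)/58 = 0.1207; (58−53)/58 = 0.0862.
Raised to α = 0.5: 0.82001; 0.71919; 0.62972; 0.58722; 0.34740; 0.29361.
Sum = 3.397161; FGT(0.5) = 3.397161 / 11 = 0.3088.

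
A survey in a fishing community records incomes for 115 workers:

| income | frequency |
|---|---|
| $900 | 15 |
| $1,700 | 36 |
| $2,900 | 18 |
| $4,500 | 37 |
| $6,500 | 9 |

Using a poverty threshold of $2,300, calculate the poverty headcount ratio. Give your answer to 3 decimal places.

0.443

51 of the 115 workers have income below $2,300.
H = 51/115 = 0.443.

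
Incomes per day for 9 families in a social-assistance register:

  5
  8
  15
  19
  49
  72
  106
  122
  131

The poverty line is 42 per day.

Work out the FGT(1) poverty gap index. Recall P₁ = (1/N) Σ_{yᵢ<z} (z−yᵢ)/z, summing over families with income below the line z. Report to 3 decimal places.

0.320

Below z: 5, 8, 15, 19 (q = 4 of N = 9).
Normalized shortfalls: (42−5)/42 = 0.8810; (42−8)/42 = 0.8095; (42−15)/42 = 0.6429; (42−19)/42 = 0.5476.
Sum of shortfalls = 2.880952; P₁ averages over all N: 2.880952 / 9 = 0.320.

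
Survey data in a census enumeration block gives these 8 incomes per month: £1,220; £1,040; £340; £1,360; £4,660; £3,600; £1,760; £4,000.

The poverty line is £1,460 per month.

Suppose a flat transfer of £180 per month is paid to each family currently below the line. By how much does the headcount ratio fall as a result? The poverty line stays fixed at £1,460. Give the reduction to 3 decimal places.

Before: below the line — £340, £1,040, £1,220, £1,360; headcount ratio = 0.50000.
After the £180 transfer: below the line — £520, £1,220, £1,400; headcount ratio = 0.37500.
Reduction = 0.50000 − 0.37500 = 0.125.

0.125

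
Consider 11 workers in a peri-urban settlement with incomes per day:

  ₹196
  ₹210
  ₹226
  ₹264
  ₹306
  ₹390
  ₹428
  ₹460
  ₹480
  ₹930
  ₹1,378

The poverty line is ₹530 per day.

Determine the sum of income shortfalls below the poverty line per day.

Below the line: ₹196, ₹210, ₹226, ₹264, ₹306, ₹390, ₹428, ₹460, ₹480 (q = 9 of N = 11).
Individual gaps: 530−196 = 334; 530−210 = 320; 530−226 = 304; 530−264 = 266; 530−306 = 224; 530−390 = 140; 530−428 = 102; 530−460 = 70; 530−480 = 50.
Aggregate gap = ₹1,810.

₹1,810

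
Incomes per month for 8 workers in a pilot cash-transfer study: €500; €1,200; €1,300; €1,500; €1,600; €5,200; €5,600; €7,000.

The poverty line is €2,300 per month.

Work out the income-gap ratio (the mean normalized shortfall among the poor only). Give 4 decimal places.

Incomes under z: €500, €1,200, €1,300, €1,500, €1,600 (q = 5 of N = 8).
Shortfall ratios (z−y)/z: 0.7826, 0.4783, 0.4348, 0.3478, 0.3043; sum = 2.347826.
The income-gap ratio divides by q (the poor only): 2.347826 / 5 = 0.4696.

0.4696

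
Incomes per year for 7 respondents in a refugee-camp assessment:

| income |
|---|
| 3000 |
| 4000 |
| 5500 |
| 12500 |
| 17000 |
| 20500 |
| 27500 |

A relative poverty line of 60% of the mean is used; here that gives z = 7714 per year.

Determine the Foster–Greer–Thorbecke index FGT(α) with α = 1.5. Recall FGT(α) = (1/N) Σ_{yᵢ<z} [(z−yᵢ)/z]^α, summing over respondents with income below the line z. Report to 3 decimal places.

0.138

Below z: 3000, 4000, 5500 (q = 3 of N = 7).
Gap ratios (z−y)/z: (7714−3000)/7714 = 0.6111; (7714−4000)/7714 = 0.4815; (7714−5500)/7714 = 0.2870.
Raised to α = 1.5: 0.47771; 0.33407; 0.15376.
Sum = 0.965546; FGT(1.5) = 0.965546 / 7 = 0.138.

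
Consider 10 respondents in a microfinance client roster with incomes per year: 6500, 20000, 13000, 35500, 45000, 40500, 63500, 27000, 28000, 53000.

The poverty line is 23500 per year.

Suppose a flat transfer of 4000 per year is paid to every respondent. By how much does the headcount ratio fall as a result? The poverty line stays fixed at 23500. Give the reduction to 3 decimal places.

0.100

Before: below the line — 6500, 13000, 20000; headcount ratio = 0.30000.
After the 4000 transfer: below the line — 10500, 17000; headcount ratio = 0.20000.
Reduction = 0.30000 − 0.20000 = 0.100.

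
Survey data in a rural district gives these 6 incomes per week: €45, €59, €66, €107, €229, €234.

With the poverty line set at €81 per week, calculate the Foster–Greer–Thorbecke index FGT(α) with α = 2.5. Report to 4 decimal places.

Below the line: €45, €59, €66 (q = 3 of N = 6).
Normalized shortfalls: (81−45)/81 = 0.4444; (81−59)/81 = 0.2716; (81−66)/81 = 0.1852.
Raised to α = 2.5: 0.13169; 0.03845; 0.01476.
Sum = 0.184890; FGT(2.5) = 0.184890 / 6 = 0.0308.

0.0308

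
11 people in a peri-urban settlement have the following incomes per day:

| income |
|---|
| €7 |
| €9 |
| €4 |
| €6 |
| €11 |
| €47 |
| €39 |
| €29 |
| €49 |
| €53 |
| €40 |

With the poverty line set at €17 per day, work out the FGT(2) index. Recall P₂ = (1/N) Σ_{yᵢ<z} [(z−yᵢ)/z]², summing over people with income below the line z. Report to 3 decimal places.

Poor units: €4, €6, €7, €9, €11 (q = 5 of N = 11).
Gap ratios (z−y)/z: (17−4)/17 = 0.7647; (17−6)/17 = 0.6471; (17−7)/17 = 0.5882; (17−9)/17 = 0.4706; (17−11)/17 = 0.3529.
Squared: 0.5848; 0.4187; 0.3460; 0.2215; 0.1246.
Sum = 1.695502; P₂ = 1.695502 / 11 = 0.154.

0.154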